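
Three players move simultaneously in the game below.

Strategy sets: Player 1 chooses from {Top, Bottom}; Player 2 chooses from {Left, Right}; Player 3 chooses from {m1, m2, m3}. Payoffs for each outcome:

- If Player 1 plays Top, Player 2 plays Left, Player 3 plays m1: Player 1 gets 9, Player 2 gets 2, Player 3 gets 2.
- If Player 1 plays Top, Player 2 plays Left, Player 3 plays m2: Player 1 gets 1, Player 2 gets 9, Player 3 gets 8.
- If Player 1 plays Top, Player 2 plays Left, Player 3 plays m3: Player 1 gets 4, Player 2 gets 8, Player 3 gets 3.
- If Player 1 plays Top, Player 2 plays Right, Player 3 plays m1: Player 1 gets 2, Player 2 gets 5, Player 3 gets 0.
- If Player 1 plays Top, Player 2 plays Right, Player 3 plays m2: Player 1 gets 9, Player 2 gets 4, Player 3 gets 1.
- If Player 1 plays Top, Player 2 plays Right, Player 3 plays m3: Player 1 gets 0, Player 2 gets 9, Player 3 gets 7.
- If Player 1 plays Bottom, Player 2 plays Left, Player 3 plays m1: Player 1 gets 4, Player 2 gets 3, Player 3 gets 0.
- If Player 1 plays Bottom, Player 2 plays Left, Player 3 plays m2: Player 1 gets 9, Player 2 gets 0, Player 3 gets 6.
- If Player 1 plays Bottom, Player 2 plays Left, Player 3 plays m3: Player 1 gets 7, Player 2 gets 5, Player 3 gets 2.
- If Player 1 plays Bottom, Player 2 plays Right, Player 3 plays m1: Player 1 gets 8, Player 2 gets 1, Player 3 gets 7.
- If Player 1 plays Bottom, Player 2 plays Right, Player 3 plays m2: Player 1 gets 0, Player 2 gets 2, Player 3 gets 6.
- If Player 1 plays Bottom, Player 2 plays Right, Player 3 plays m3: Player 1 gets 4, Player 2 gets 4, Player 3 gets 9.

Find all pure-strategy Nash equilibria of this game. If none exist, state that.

No pure-strategy Nash equilibrium.

For each player, find the best response to each opponent profile; mutual best responses are the pure NE.
Player 1 against (Left, m1): payoffs 9, 4 → best response Top.
Player 1 against (Left, m2): payoffs 1, 9 → best response Bottom.
Player 1 against (Left, m3): payoffs 4, 7 → best response Bottom.
Player 1 against (Right, m1): payoffs 2, 8 → best response Bottom.
Player 1 against (Right, m2): payoffs 9, 0 → best response Top.
Player 1 against (Right, m3): payoffs 0, 4 → best response Bottom.
Player 2 against (Top, m1): payoffs 2, 5 → best response Right.
Player 2 against (Top, m2): payoffs 9, 4 → best response Left.
Player 2 against (Top, m3): payoffs 8, 9 → best response Right.
Player 2 against (Bottom, m1): payoffs 3, 1 → best response Left.
Player 2 against (Bottom, m2): payoffs 0, 2 → best response Right.
Player 2 against (Bottom, m3): payoffs 5, 4 → best response Left.
Player 3 against (Top, Left): payoffs 2, 8, 3 → best response m2.
Player 3 against (Top, Right): payoffs 0, 1, 7 → best response m3.
Player 3 against (Bottom, Left): payoffs 0, 6, 2 → best response m2.
Player 3 against (Bottom, Right): payoffs 7, 6, 9 → best response m3.
No profile is a mutual best response for all players.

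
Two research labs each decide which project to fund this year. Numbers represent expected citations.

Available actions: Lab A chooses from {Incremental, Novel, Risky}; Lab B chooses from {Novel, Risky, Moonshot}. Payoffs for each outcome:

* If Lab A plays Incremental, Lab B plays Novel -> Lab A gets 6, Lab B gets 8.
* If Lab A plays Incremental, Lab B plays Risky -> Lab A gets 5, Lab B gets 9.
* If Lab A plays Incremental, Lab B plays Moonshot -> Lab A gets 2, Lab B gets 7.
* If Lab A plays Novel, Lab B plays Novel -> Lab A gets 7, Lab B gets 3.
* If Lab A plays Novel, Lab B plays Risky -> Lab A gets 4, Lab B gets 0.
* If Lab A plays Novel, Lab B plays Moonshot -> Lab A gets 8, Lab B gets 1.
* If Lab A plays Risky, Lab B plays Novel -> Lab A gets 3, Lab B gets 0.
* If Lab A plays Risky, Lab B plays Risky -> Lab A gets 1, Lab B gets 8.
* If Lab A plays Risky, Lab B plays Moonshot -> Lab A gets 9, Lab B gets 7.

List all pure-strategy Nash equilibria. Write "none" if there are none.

(Incremental, Novel): Lab A can switch to Novel (6 → 7). Not NE.
(Incremental, Risky): Lab A gets 5, best alternative 4; Lab B gets 9, best alternative 8. No profitable deviation — NE.
(Incremental, Moonshot): Lab A can switch to Novel (2 → 8). Not NE.
(Novel, Novel): Lab A gets 7, best alternative 6; Lab B gets 3, best alternative 1. No profitable deviation — NE.
(Novel, Risky): Lab A can switch to Incremental (4 → 5). Not NE.
(Novel, Moonshot): Lab A can switch to Risky (8 → 9). Not NE.
(Risky, Novel): Lab A can switch to Incremental (3 → 6). Not NE.
(Risky, Risky): Lab A can switch to Incremental (1 → 5). Not NE.
(The remaining 1 profile has a profitable deviation by the same check.)

The pure Nash equilibria are (Incremental, Risky); (Novel, Novel).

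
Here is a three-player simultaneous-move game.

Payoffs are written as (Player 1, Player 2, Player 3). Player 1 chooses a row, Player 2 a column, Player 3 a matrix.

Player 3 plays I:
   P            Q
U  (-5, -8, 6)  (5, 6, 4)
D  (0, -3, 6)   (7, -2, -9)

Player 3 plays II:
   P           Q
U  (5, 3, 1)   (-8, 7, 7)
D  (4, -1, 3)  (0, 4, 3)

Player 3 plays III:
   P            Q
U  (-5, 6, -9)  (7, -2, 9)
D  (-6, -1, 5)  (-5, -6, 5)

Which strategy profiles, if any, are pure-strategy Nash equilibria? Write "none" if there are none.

Player 1 against (P, I): payoffs -5, 0 → best response D.
Player 1 against (P, II): payoffs 5, 4 → best response U.
Player 1 against (P, III): payoffs -5, -6 → best response U.
Player 1 against (Q, I): payoffs 5, 7 → best response D.
Player 1 against (Q, II): payoffs -8, 0 → best response D.
Player 1 against (Q, III): payoffs 7, -5 → best response U.
Player 2 against (U, I): payoffs -8, 6 → best response Q.
Player 2 against (U, II): payoffs 3, 7 → best response Q.
Player 2 against (U, III): payoffs 6, -2 → best response P.
Player 2 against (D, I): payoffs -3, -2 → best response Q.
Player 2 against (D, II): payoffs -1, 4 → best response Q.
Player 2 against (D, III): payoffs -1, -6 → best response P.
Player 3 against (U, P): payoffs 6, 1, -9 → best response I.
Player 3 against (U, Q): payoffs 4, 7, 9 → best response III.
Player 3 against (D, P): payoffs 6, 3, 5 → best response I.
Player 3 against (D, Q): payoffs -9, 3, 5 → best response III.
No profile is a mutual best response for all players.

none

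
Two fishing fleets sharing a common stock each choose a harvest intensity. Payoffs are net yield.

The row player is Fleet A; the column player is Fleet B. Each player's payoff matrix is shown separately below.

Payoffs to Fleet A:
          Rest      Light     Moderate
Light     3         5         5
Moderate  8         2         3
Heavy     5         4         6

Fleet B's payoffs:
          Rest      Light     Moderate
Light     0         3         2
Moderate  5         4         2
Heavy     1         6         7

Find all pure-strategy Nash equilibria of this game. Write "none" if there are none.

Fleet A against Rest: payoffs 3, 8, 5 → best response Moderate.
Fleet A against Light: payoffs 5, 2, 4 → best response Light.
Fleet A against Moderate: payoffs 5, 3, 6 → best response Heavy.
Fleet B against Light: payoffs 0, 3, 2 → best response Light.
Fleet B against Moderate: payoffs 5, 4, 2 → best response Rest.
Fleet B against Heavy: payoffs 1, 6, 7 → best response Moderate.
Mutual best responses: (Light, Light); (Moderate, Rest); (Heavy, Moderate).

The pure Nash equilibria are (Light, Light); (Moderate, Rest); (Heavy, Moderate).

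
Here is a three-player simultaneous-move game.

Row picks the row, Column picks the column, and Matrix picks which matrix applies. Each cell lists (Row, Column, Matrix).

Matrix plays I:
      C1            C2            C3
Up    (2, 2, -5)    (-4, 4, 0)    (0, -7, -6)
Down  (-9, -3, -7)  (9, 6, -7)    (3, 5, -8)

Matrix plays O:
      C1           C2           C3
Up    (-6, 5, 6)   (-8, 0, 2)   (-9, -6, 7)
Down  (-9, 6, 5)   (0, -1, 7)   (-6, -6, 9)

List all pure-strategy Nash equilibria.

Row against (C1, I): payoffs 2, -9 → best response Up.
Row against (C1, O): payoffs -6, -9 → best response Up.
Row against (C2, I): payoffs -4, 9 → best response Down.
Row against (C2, O): payoffs -8, 0 → best response Down.
Row against (C3, I): payoffs 0, 3 → best response Down.
Row against (C3, O): payoffs -9, -6 → best response Down.
Column against (Up, I): payoffs 2, 4, -7 → best response C2.
Column against (Up, O): payoffs 5, 0, -6 → best response C1.
Column against (Down, I): payoffs -3, 6, 5 → best response C2.
Column against (Down, O): payoffs 6, -1, -6 → best response C1.
Matrix against (Up, C1): payoffs -5, 6 → best response O.
Matrix against (Up, C2): payoffs 0, 2 → best response O.
Matrix against (Up, C3): payoffs -6, 7 → best response O.
Matrix against (Down, C1): payoffs -7, 5 → best response O.
Matrix against (Down, C2): payoffs -7, 7 → best response O.
Matrix against (Down, C3): payoffs -8, 9 → best response O.
Mutual best responses: (Up, C1, O).

(Up, C1, O)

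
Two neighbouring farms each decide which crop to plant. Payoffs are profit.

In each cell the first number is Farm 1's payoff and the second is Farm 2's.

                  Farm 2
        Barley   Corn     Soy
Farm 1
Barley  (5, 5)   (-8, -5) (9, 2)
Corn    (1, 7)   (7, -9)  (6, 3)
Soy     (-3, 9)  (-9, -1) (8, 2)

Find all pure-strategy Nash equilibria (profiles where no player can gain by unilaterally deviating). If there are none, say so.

Check each profile: it is a Nash equilibrium iff no player can strictly gain by switching unilaterally.
(Barley, Barley): Farm 1 gets 5, best alternative 1; Farm 2 gets 5, best alternative 2. No profitable deviation — NE.
(Barley, Corn): Farm 1 can switch to Corn (-8 → 7). Not NE.
(Barley, Soy): Farm 2 can switch to Barley (2 → 5). Not NE.
(Corn, Barley): Farm 1 can switch to Barley (1 → 5). Not NE.
(Corn, Corn): Farm 2 can switch to Barley (-9 → 7). Not NE.
(Corn, Soy): Farm 1 can switch to Barley (6 → 9). Not NE.
(Soy, Barley): Farm 1 can switch to Barley (-3 → 5). Not NE.
(Soy, Corn): Farm 1 can switch to Barley (-9 → -8). Not NE.
(Soy, Soy): Farm 1 can switch to Barley (8 → 9). Not NE.

(Barley, Barley)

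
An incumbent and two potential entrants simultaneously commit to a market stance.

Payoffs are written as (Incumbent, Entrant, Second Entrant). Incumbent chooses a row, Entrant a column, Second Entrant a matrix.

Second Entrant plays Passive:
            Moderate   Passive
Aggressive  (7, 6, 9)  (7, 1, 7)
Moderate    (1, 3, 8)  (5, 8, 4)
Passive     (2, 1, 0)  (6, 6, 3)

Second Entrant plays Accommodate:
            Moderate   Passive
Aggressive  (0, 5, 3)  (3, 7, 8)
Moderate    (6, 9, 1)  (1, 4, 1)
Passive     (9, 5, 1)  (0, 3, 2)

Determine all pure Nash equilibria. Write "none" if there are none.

The pure Nash equilibria are (Aggressive, Moderate, Passive); (Aggressive, Passive, Accommodate); (Passive, Moderate, Accommodate).

Incumbent against (Moderate, Passive): payoffs 7, 1, 2 → best response Aggressive.
Incumbent against (Moderate, Accommodate): payoffs 0, 6, 9 → best response Passive.
Incumbent against (Passive, Passive): payoffs 7, 5, 6 → best response Aggressive.
Incumbent against (Passive, Accommodate): payoffs 3, 1, 0 → best response Aggressive.
Entrant against (Aggressive, Passive): payoffs 6, 1 → best response Moderate.
Entrant against (Aggressive, Accommodate): payoffs 5, 7 → best response Passive.
Entrant against (Moderate, Passive): payoffs 3, 8 → best response Passive.
Entrant against (Moderate, Accommodate): payoffs 9, 4 → best response Moderate.
Entrant against (Passive, Passive): payoffs 1, 6 → best response Passive.
Entrant against (Passive, Accommodate): payoffs 5, 3 → best response Moderate.
Second Entrant against (Aggressive, Moderate): payoffs 9, 3 → best response Passive.
Second Entrant against (Aggressive, Passive): payoffs 7, 8 → best response Accommodate.
Second Entrant against (Moderate, Moderate): payoffs 8, 1 → best response Passive.
Second Entrant against (Moderate, Passive): payoffs 4, 1 → best response Passive.
Second Entrant against (Passive, Moderate): payoffs 0, 1 → best response Accommodate.
Second Entrant against (Passive, Passive): payoffs 3, 2 → best response Passive.
Mutual best responses: (Aggressive, Moderate, Passive); (Aggressive, Passive, Accommodate); (Passive, Moderate, Accommodate).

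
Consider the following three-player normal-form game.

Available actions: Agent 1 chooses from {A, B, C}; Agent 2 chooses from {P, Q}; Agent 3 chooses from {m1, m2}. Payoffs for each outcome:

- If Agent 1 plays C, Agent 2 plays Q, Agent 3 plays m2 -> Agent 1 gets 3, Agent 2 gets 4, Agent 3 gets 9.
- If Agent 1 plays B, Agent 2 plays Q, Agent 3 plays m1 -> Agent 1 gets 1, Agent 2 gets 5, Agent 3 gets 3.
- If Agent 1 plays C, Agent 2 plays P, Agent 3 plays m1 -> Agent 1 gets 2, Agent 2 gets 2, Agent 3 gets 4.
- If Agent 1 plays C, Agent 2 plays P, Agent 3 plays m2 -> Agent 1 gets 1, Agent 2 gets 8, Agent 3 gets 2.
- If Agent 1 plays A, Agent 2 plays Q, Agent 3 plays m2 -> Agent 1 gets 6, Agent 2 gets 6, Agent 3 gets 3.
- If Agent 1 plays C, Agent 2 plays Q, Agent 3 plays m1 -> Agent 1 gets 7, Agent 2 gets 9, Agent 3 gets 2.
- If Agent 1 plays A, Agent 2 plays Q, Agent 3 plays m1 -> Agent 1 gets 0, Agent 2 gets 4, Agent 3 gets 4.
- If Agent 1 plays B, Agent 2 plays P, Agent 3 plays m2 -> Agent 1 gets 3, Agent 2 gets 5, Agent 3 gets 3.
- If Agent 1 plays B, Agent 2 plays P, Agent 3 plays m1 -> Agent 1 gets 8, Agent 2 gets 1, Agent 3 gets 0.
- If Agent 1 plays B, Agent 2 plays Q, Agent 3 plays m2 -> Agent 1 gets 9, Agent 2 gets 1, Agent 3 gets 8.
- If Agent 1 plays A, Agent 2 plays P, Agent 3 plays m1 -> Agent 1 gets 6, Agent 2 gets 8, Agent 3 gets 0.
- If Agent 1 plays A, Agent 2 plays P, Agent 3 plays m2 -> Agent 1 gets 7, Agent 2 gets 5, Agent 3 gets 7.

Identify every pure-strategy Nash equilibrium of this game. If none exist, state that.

none

Agent 1 against (P, m1): payoffs 6, 8, 2 → best response B.
Agent 1 against (P, m2): payoffs 7, 3, 1 → best response A.
Agent 1 against (Q, m1): payoffs 0, 1, 7 → best response C.
Agent 1 against (Q, m2): payoffs 6, 9, 3 → best response B.
Agent 2 against (A, m1): payoffs 8, 4 → best response P.
Agent 2 against (A, m2): payoffs 5, 6 → best response Q.
Agent 2 against (B, m1): payoffs 1, 5 → best response Q.
Agent 2 against (B, m2): payoffs 5, 1 → best response P.
Agent 2 against (C, m1): payoffs 2, 9 → best response Q.
Agent 2 against (C, m2): payoffs 8, 4 → best response P.
Agent 3 against (A, P): payoffs 0, 7 → best response m2.
Agent 3 against (A, Q): payoffs 4, 3 → best response m1.
Agent 3 against (B, P): payoffs 0, 3 → best response m2.
Agent 3 against (B, Q): payoffs 3, 8 → best response m2.
Agent 3 against (C, P): payoffs 4, 2 → best response m1.
Agent 3 against (C, Q): payoffs 2, 9 → best response m2.
No profile is a mutual best response for all players.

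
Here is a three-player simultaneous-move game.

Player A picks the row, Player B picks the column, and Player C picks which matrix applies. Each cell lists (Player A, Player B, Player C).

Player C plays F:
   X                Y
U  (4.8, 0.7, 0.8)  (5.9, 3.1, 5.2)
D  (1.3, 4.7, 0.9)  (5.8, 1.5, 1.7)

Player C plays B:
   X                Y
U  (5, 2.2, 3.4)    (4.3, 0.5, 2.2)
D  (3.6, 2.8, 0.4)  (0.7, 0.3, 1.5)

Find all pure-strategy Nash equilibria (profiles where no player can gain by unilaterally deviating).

Pure-strategy Nash equilibria: (U, X, B); (U, Y, F)

Player A against (X, F): payoffs 4.8, 1.3 → best response U.
Player A against (X, B): payoffs 5, 3.6 → best response U.
Player A against (Y, F): payoffs 5.9, 5.8 → best response U.
Player A against (Y, B): payoffs 4.3, 0.7 → best response U.
Player B against (U, F): payoffs 0.7, 3.1 → best response Y.
Player B against (U, B): payoffs 2.2, 0.5 → best response X.
Player B against (D, F): payoffs 4.7, 1.5 → best response X.
Player B against (D, B): payoffs 2.8, 0.3 → best response X.
Player C against (U, X): payoffs 0.8, 3.4 → best response B.
Player C against (U, Y): payoffs 5.2, 2.2 → best response F.
Player C against (D, X): payoffs 0.9, 0.4 → best response F.
Player C against (D, Y): payoffs 1.7, 1.5 → best response F.
Mutual best responses: (U, X, B); (U, Y, F).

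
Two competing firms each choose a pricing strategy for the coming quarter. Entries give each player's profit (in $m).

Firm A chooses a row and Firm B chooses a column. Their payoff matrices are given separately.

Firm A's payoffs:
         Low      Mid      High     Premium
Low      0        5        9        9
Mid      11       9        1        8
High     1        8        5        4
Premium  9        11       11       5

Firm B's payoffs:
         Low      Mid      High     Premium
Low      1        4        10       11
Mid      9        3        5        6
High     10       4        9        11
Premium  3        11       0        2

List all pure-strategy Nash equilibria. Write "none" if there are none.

For each strategy profile, look for a profitable unilateral deviation.
(Low, Low): Firm A can switch to Mid (0 → 11). Not NE.
(Low, Mid): Firm A can switch to Mid (5 → 9). Not NE.
(Low, High): Firm A can switch to Premium (9 → 11). Not NE.
(Low, Premium): Firm A gets 9, best alternative 8; Firm B gets 11, best alternative 10. No profitable deviation — NE.
(Mid, Low): Firm A gets 11, best alternative 9; Firm B gets 9, best alternative 6. No profitable deviation — NE.
(Mid, Mid): Firm A can switch to Premium (9 → 11). Not NE.
(Mid, High): Firm A can switch to Low (1 → 9). Not NE.
(Mid, Premium): Firm A can switch to Low (8 → 9). Not NE.
(Premium, Mid): Firm A gets 11, best alternative 9; Firm B gets 11, best alternative 3. No profitable deviation — NE.
(The remaining 7 profiles each have a profitable deviation by the same check.)

(Low, Premium), (Mid, Low), (Premium, Mid)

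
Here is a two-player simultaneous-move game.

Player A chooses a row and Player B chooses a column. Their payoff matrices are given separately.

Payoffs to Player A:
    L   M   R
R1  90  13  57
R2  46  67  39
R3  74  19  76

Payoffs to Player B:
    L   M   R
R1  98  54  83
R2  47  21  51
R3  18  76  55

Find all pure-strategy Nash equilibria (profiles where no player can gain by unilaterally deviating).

The unique pure-strategy Nash equilibrium is (R1, L).

(R1, L): Player A gets 90, best alternative 74; Player B gets 98, best alternative 83. No profitable deviation — NE.
(R1, M): Player A can switch to R2 (13 → 67). Not NE.
(R1, R): Player A can switch to R3 (57 → 76). Not NE.
(R2, L): Player A can switch to R1 (46 → 90). Not NE.
(R2, M): Player B can switch to L (21 → 47). Not NE.
(R2, R): Player A can switch to R1 (39 → 57). Not NE.
(R3, L): Player A can switch to R1 (74 → 90). Not NE.
(R3, M): Player A can switch to R2 (19 → 67). Not NE.
(R3, R): Player B can switch to M (55 → 76). Not NE.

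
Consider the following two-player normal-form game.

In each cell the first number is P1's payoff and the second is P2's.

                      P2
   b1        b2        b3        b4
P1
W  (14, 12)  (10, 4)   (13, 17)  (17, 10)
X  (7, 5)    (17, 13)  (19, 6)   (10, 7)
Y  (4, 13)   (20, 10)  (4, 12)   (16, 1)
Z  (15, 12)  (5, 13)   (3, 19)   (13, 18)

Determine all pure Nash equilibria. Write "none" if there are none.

P1 against b1: payoffs 14, 7, 4, 15 → best response Z.
P1 against b2: payoffs 10, 17, 20, 5 → best response Y.
P1 against b3: payoffs 13, 19, 4, 3 → best response X.
P1 against b4: payoffs 17, 10, 16, 13 → best response W.
P2 against W: payoffs 12, 4, 17, 10 → best response b3.
P2 against X: payoffs 5, 13, 6, 7 → best response b2.
P2 against Y: payoffs 13, 10, 12, 1 → best response b1.
P2 against Z: payoffs 12, 13, 19, 18 → best response b3.
No profile is a mutual best response for all players.

This game has no pure Nash equilibrium.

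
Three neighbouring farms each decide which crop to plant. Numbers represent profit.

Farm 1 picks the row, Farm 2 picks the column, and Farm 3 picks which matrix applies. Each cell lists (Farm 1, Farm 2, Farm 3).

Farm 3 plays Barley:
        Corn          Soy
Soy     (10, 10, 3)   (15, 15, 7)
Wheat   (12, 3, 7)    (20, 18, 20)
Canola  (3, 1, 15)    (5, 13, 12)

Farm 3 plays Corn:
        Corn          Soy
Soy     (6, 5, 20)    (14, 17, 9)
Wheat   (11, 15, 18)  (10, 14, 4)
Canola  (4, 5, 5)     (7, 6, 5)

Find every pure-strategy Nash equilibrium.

Farm 1 against (Corn, Barley): payoffs 10, 12, 3 → best response Wheat.
Farm 1 against (Corn, Corn): payoffs 6, 11, 4 → best response Wheat.
Farm 1 against (Soy, Barley): payoffs 15, 20, 5 → best response Wheat.
Farm 1 against (Soy, Corn): payoffs 14, 10, 7 → best response Soy.
Farm 2 against (Soy, Barley): payoffs 10, 15 → best response Soy.
Farm 2 against (Soy, Corn): payoffs 5, 17 → best response Soy.
Farm 2 against (Wheat, Barley): payoffs 3, 18 → best response Soy.
Farm 2 against (Wheat, Corn): payoffs 15, 14 → best response Corn.
Farm 2 against (Canola, Barley): payoffs 1, 13 → best response Soy.
Farm 2 against (Canola, Corn): payoffs 5, 6 → best response Soy.
Farm 3 against (Soy, Corn): payoffs 3, 20 → best response Corn.
Farm 3 against (Soy, Soy): payoffs 7, 9 → best response Corn.
Farm 3 against (Wheat, Corn): payoffs 7, 18 → best response Corn.
Farm 3 against (Wheat, Soy): payoffs 20, 4 → best response Barley.
Farm 3 against (Canola, Corn): payoffs 15, 5 → best response Barley.
Farm 3 against (Canola, Soy): payoffs 12, 5 → best response Barley.
Mutual best responses: (Soy, Soy, Corn); (Wheat, Corn, Corn); (Wheat, Soy, Barley).

(Soy, Soy, Corn) and (Wheat, Corn, Corn) and (Wheat, Soy, Barley)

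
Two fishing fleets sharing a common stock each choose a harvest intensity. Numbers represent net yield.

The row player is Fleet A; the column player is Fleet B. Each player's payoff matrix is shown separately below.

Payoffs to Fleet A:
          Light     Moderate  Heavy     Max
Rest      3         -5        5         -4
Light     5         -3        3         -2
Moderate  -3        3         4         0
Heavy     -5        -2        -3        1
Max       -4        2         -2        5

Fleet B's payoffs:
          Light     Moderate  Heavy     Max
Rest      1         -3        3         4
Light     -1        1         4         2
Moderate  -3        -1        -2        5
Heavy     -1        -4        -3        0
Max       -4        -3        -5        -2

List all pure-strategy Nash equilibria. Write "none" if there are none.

(Rest, Light): Fleet A can switch to Light (3 → 5). Not NE.
(Rest, Moderate): Fleet A can switch to Light (-5 → -3). Not NE.
(Rest, Heavy): Fleet B can switch to Max (3 → 4). Not NE.
(Rest, Max): Fleet A can switch to Light (-4 → -2). Not NE.
(Light, Light): Fleet B can switch to Moderate (-1 → 1). Not NE.
(Light, Moderate): Fleet A can switch to Moderate (-3 → 3). Not NE.
(Light, Heavy): Fleet A can switch to Rest (3 → 5). Not NE.
(Light, Max): Fleet A can switch to Moderate (-2 → 0). Not NE.
(Max, Max): Fleet A gets 5, best alternative 1; Fleet B gets -2, best alternative -3. No profitable deviation — NE.
(The remaining 11 profiles each have a profitable deviation by the same check.)

(Max, Max)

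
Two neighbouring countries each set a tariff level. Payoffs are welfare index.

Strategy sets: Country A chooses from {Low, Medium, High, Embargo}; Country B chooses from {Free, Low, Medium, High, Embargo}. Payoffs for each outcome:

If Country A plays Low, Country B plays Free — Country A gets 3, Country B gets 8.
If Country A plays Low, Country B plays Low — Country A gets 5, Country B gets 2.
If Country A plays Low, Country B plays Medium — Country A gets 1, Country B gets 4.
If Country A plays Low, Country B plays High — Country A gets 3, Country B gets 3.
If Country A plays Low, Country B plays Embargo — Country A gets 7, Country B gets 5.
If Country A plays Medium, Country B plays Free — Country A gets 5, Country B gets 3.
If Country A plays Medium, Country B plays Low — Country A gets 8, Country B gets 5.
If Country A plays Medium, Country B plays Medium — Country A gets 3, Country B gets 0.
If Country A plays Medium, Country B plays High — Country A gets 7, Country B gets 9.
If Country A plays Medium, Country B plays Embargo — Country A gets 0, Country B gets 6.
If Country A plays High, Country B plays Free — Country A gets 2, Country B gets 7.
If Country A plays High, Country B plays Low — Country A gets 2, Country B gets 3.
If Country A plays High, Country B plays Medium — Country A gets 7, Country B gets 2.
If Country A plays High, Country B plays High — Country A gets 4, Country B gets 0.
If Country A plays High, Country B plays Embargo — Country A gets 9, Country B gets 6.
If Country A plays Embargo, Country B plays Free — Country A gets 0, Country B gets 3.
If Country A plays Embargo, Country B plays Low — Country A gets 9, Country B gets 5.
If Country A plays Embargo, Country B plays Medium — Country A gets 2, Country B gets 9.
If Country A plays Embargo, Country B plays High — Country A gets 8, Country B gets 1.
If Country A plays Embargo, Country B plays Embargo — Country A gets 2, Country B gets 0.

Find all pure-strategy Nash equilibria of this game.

No pure-strategy Nash equilibrium.

(Low, Free): Country A can switch to Medium (3 → 5). Not NE.
(Low, Low): Country A can switch to Medium (5 → 8). Not NE.
(Low, Medium): Country A can switch to Medium (1 → 3). Not NE.
(Low, High): Country A can switch to Medium (3 → 7). Not NE.
(Low, Embargo): Country A can switch to High (7 → 9). Not NE.
(Medium, Free): Country B can switch to Low (3 → 5). Not NE.
(Medium, Low): Country A can switch to Embargo (8 → 9). Not NE.
(Medium, Medium): Country A can switch to High (3 → 7). Not NE.
(Medium, High): Country A can switch to Embargo (7 → 8). Not NE.
(Medium, Embargo): Country A can switch to Low (0 → 7). Not NE.
(The remaining 10 profiles each have a profitable deviation by the same check.)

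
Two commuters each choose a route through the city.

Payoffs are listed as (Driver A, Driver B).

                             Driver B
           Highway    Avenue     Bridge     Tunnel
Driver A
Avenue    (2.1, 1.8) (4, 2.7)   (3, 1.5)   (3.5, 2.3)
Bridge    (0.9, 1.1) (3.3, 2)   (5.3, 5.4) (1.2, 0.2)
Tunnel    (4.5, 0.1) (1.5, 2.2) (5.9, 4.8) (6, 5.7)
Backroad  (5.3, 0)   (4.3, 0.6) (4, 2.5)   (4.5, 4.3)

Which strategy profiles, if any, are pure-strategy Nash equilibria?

Driver A against Highway: payoffs 2.1, 0.9, 4.5, 5.3 → best response Backroad.
Driver A against Avenue: payoffs 4, 3.3, 1.5, 4.3 → best response Backroad.
Driver A against Bridge: payoffs 3, 5.3, 5.9, 4 → best response Tunnel.
Driver A against Tunnel: payoffs 3.5, 1.2, 6, 4.5 → best response Tunnel.
Driver B against Avenue: payoffs 1.8, 2.7, 1.5, 2.3 → best response Avenue.
Driver B against Bridge: payoffs 1.1, 2, 5.4, 0.2 → best response Bridge.
Driver B against Tunnel: payoffs 0.1, 2.2, 4.8, 5.7 → best response Tunnel.
Driver B against Backroad: payoffs 0, 0.6, 2.5, 4.3 → best response Tunnel.
Mutual best responses: (Tunnel, Tunnel).

Pure NE: (Tunnel, Tunnel)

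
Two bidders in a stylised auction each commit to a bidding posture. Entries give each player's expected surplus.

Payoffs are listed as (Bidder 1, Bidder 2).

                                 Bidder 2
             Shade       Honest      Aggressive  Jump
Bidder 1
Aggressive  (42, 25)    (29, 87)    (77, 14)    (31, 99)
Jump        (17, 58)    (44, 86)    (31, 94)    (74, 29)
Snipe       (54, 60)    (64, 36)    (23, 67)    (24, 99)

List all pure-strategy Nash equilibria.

(Aggressive, Shade): Bidder 1 can switch to Snipe (42 → 54). Not NE.
(Aggressive, Honest): Bidder 1 can switch to Jump (29 → 44). Not NE.
(Aggressive, Aggressive): Bidder 2 can switch to Shade (14 → 25). Not NE.
(Aggressive, Jump): Bidder 1 can switch to Jump (31 → 74). Not NE.
(Jump, Shade): Bidder 1 can switch to Aggressive (17 → 42). Not NE.
(Jump, Honest): Bidder 1 can switch to Snipe (44 → 64). Not NE.
(The remaining 6 profiles each have a profitable deviation by the same check.)

This game has no pure Nash equilibrium.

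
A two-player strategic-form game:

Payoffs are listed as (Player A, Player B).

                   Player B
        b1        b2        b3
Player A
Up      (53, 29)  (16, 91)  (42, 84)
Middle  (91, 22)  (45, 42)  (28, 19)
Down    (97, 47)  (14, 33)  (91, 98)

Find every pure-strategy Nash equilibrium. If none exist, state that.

Player A against b1: payoffs 53, 91, 97 → best response Down.
Player A against b2: payoffs 16, 45, 14 → best response Middle.
Player A against b3: payoffs 42, 28, 91 → best response Down.
Player B against Up: payoffs 29, 91, 84 → best response b2.
Player B against Middle: payoffs 22, 42, 19 → best response b2.
Player B against Down: payoffs 47, 33, 98 → best response b3.
Mutual best responses: (Middle, b2); (Down, b3).

Pure-strategy Nash equilibria: (Middle, b2) and (Down, b3)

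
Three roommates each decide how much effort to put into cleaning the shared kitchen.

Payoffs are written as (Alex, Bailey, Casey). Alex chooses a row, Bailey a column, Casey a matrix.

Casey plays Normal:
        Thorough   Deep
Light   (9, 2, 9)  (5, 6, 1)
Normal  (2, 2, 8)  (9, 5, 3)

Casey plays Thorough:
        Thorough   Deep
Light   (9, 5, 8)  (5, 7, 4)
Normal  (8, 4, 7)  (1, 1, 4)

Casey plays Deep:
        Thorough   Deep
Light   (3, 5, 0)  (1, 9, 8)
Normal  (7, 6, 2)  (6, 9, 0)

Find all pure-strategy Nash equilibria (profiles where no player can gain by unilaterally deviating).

Check each profile: it is a Nash equilibrium iff no player can strictly gain by switching unilaterally.
(Light, Thorough, Normal): Bailey can switch to Deep (2 → 6). Not NE.
(Light, Thorough, Thorough): Bailey can switch to Deep (5 → 7). Not NE.
(Light, Thorough, Deep): Alex can switch to Normal (3 → 7). Not NE.
(Light, Deep, Normal): Alex can switch to Normal (5 → 9). Not NE.
(Light, Deep, Thorough): Casey can switch to Deep (4 → 8). Not NE.
(Light, Deep, Deep): Alex can switch to Normal (1 → 6). Not NE.
(Normal, Thorough, Normal): Alex can switch to Light (2 → 9). Not NE.
(Normal, Thorough, Thorough): Alex can switch to Light (8 → 9). Not NE.
(Normal, Thorough, Deep): Bailey can switch to Deep (6 → 9). Not NE.
(Normal, Deep, Normal): Casey can switch to Thorough (3 → 4). Not NE.
(Normal, Deep, Thorough): Alex can switch to Light (1 → 5). Not NE.
(Normal, Deep, Deep): Casey can switch to Normal (0 → 3). Not NE.

There is no pure-strategy Nash equilibrium.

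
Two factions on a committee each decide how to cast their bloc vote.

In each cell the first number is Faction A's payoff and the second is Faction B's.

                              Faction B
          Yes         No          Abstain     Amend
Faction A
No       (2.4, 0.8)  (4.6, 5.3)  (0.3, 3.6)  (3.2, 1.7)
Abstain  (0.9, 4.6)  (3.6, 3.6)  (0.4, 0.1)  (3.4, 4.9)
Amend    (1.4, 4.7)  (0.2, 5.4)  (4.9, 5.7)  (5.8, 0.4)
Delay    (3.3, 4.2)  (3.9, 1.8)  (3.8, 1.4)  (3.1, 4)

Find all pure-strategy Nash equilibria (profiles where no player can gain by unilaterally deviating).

Faction A against Yes: payoffs 2.4, 0.9, 1.4, 3.3 → best response Delay.
Faction A against No: payoffs 4.6, 3.6, 0.2, 3.9 → best response No.
Faction A against Abstain: payoffs 0.3, 0.4, 4.9, 3.8 → best response Amend.
Faction A against Amend: payoffs 3.2, 3.4, 5.8, 3.1 → best response Amend.
Faction B against No: payoffs 0.8, 5.3, 3.6, 1.7 → best response No.
Faction B against Abstain: payoffs 4.6, 3.6, 0.1, 4.9 → best response Amend.
Faction B against Amend: payoffs 4.7, 5.4, 5.7, 0.4 → best response Abstain.
Faction B against Delay: payoffs 4.2, 1.8, 1.4, 4 → best response Yes.
Mutual best responses: (No, No); (Amend, Abstain); (Delay, Yes).

The pure Nash equilibria are (No, No); (Amend, Abstain); (Delay, Yes).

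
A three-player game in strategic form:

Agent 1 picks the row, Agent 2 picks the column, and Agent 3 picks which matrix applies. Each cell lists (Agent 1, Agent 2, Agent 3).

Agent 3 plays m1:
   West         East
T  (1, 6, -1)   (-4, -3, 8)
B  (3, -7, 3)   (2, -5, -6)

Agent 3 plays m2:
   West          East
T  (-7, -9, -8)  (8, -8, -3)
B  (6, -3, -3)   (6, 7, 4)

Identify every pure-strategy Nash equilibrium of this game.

There is no pure-strategy Nash equilibrium.

Agent 1 against (West, m1): payoffs 1, 3 → best response B.
Agent 1 against (West, m2): payoffs -7, 6 → best response B.
Agent 1 against (East, m1): payoffs -4, 2 → best response B.
Agent 1 against (East, m2): payoffs 8, 6 → best response T.
Agent 2 against (T, m1): payoffs 6, -3 → best response West.
Agent 2 against (T, m2): payoffs -9, -8 → best response East.
Agent 2 against (B, m1): payoffs -7, -5 → best response East.
Agent 2 against (B, m2): payoffs -3, 7 → best response East.
Agent 3 against (T, West): payoffs -1, -8 → best response m1.
Agent 3 against (T, East): payoffs 8, -3 → best response m1.
Agent 3 against (B, West): payoffs 3, -3 → best response m1.
Agent 3 against (B, East): payoffs -6, 4 → best response m2.
No profile is a mutual best response for all players.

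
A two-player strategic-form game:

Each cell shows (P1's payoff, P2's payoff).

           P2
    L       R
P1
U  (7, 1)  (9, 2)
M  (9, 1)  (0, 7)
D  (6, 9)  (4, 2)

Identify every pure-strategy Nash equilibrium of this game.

P1 against L: payoffs 7, 9, 6 → best response M.
P1 against R: payoffs 9, 0, 4 → best response U.
P2 against U: payoffs 1, 2 → best response R.
P2 against M: payoffs 1, 7 → best response R.
P2 against D: payoffs 9, 2 → best response L.
Mutual best responses: (U, R).

(U, R)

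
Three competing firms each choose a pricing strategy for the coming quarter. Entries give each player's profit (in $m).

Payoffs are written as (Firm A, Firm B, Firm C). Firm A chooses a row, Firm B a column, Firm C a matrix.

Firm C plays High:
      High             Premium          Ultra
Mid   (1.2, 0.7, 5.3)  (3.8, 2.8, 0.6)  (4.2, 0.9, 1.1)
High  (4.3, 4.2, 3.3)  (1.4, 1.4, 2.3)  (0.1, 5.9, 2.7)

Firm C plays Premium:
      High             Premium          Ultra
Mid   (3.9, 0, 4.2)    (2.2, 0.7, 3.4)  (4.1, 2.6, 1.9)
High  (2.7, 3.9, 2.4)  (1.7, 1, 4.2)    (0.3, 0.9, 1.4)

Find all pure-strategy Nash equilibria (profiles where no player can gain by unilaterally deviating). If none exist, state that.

Firm A against (High, High): payoffs 1.2, 4.3 → best response High.
Firm A against (High, Premium): payoffs 3.9, 2.7 → best response Mid.
Firm A against (Premium, High): payoffs 3.8, 1.4 → best response Mid.
Firm A against (Premium, Premium): payoffs 2.2, 1.7 → best response Mid.
Firm A against (Ultra, High): payoffs 4.2, 0.1 → best response Mid.
Firm A against (Ultra, Premium): payoffs 4.1, 0.3 → best response Mid.
Firm B against (Mid, High): payoffs 0.7, 2.8, 0.9 → best response Premium.
Firm B against (Mid, Premium): payoffs 0, 0.7, 2.6 → best response Ultra.
Firm B against (High, High): payoffs 4.2, 1.4, 5.9 → best response Ultra.
Firm B against (High, Premium): payoffs 3.9, 1, 0.9 → best response High.
Firm C against (Mid, High): payoffs 5.3, 4.2 → best response High.
Firm C against (Mid, Premium): payoffs 0.6, 3.4 → best response Premium.
Firm C against (Mid, Ultra): payoffs 1.1, 1.9 → best response Premium.
Firm C against (High, High): payoffs 3.3, 2.4 → best response High.
Firm C against (High, Premium): payoffs 2.3, 4.2 → best response Premium.
Firm C against (High, Ultra): payoffs 2.7, 1.4 → best response High.
Mutual best responses: (Mid, Ultra, Premium).

(Mid, Ultra, Premium)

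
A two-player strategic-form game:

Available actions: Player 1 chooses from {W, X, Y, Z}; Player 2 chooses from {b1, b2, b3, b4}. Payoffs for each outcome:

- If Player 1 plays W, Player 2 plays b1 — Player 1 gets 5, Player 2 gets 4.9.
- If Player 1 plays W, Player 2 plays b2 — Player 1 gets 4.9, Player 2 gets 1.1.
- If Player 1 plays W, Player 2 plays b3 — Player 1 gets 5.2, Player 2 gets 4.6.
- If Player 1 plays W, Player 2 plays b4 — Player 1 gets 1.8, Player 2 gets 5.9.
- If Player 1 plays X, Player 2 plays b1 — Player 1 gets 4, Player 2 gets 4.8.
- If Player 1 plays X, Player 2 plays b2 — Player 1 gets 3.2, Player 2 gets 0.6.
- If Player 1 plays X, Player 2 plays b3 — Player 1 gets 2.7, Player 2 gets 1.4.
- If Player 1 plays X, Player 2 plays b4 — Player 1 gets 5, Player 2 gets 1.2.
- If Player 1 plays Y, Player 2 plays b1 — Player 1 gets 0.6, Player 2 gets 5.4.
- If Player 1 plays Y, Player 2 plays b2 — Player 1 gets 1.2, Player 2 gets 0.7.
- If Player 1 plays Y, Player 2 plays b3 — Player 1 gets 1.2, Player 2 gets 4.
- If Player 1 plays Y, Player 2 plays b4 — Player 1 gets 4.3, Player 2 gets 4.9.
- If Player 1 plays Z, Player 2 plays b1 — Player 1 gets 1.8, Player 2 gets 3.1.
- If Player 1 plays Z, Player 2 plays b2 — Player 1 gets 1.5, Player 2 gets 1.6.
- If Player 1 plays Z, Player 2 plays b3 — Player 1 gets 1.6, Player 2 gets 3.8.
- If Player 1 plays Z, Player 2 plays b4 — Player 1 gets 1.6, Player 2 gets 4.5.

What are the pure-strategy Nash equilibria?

There is no pure-strategy Nash equilibrium.

Player 1 against b1: payoffs 5, 4, 0.6, 1.8 → best response W.
Player 1 against b2: payoffs 4.9, 3.2, 1.2, 1.5 → best response W.
Player 1 against b3: payoffs 5.2, 2.7, 1.2, 1.6 → best response W.
Player 1 against b4: payoffs 1.8, 5, 4.3, 1.6 → best response X.
Player 2 against W: payoffs 4.9, 1.1, 4.6, 5.9 → best response b4.
Player 2 against X: payoffs 4.8, 0.6, 1.4, 1.2 → best response b1.
Player 2 against Y: payoffs 5.4, 0.7, 4, 4.9 → best response b1.
Player 2 against Z: payoffs 3.1, 1.6, 3.8, 4.5 → best response b4.
No profile is a mutual best response for all players.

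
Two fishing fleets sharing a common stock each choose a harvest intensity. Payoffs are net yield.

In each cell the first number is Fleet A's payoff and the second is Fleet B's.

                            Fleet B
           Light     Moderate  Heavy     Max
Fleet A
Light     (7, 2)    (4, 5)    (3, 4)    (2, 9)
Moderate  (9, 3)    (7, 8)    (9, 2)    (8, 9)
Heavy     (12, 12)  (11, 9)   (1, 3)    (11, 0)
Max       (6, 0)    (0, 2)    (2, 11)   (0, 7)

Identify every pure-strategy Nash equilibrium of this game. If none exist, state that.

Fleet A against Light: payoffs 7, 9, 12, 6 → best response Heavy.
Fleet A against Moderate: payoffs 4, 7, 11, 0 → best response Heavy.
Fleet A against Heavy: payoffs 3, 9, 1, 2 → best response Moderate.
Fleet A against Max: payoffs 2, 8, 11, 0 → best response Heavy.
Fleet B against Light: payoffs 2, 5, 4, 9 → best response Max.
Fleet B against Moderate: payoffs 3, 8, 2, 9 → best response Max.
Fleet B against Heavy: payoffs 12, 9, 3, 0 → best response Light.
Fleet B against Max: payoffs 0, 2, 11, 7 → best response Heavy.
Mutual best responses: (Heavy, Light).

Pure NE: (Heavy, Light)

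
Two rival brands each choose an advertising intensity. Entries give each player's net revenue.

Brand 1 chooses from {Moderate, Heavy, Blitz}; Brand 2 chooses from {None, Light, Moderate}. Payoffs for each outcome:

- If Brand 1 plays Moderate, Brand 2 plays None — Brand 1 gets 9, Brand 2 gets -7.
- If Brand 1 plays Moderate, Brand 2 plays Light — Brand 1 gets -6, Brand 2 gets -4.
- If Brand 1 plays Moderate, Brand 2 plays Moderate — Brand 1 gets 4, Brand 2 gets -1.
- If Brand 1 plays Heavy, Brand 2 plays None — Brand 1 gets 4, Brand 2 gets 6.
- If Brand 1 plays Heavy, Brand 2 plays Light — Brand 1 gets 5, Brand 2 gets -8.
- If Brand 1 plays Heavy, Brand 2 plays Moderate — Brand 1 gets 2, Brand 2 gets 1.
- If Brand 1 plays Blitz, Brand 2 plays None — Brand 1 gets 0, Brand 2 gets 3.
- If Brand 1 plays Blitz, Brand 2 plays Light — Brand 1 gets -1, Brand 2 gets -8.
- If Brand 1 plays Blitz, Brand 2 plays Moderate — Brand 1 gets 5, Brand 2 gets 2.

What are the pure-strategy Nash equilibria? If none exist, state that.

For each strategy profile, look for a profitable unilateral deviation.
(Moderate, None): Brand 2 can switch to Light (-7 → -4). Not NE.
(Moderate, Light): Brand 1 can switch to Heavy (-6 → 5). Not NE.
(Moderate, Moderate): Brand 1 can switch to Blitz (4 → 5). Not NE.
(Heavy, None): Brand 1 can switch to Moderate (4 → 9). Not NE.
(Heavy, Light): Brand 2 can switch to None (-8 → 6). Not NE.
(Heavy, Moderate): Brand 1 can switch to Moderate (2 → 4). Not NE.
(The remaining 3 profiles each have a profitable deviation by the same check.)

There is no pure-strategy Nash equilibrium.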